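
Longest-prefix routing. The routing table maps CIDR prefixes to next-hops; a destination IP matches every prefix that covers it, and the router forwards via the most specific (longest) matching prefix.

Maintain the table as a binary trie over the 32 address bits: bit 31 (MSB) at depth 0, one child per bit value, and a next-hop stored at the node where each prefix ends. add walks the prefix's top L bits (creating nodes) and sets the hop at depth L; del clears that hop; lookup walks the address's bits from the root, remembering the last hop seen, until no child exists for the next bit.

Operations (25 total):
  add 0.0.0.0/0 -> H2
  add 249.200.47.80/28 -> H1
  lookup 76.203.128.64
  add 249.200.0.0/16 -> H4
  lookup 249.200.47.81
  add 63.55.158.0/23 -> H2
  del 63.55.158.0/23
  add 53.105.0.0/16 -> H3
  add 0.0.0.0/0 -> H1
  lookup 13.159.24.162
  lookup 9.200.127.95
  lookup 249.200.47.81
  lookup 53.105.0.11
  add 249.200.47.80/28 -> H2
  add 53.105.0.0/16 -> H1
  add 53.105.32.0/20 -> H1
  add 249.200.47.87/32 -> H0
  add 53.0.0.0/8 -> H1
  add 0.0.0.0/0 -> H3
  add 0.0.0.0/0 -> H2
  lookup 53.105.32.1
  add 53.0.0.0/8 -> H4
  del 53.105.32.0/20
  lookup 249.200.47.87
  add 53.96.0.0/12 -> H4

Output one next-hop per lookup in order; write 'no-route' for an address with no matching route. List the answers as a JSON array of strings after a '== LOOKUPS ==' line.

Apply in order:
  add 0.0.0.0/0 -> H2 at depth 0
  add 249.200.47.80/28 -> H1 at depth 28
  lookup 76.203.128.64: bits ε walk d0:H2 -> H2
  add 249.200.0.0/16 -> H4 at depth 16
  lookup 249.200.47.81: bits 1111100111001000001011110101 walk d0:H2→d1:-→d2:-→d3:-→d4:-→d5:-→d6:-→d7:-→d8:-→d9:-→d10:-→d11:-→d12:-→d13:-→d14:-→d15:-→d16:H4→d17:-→d18:-→d19:-→d20:-→d21:-→d22:-→d23:-→d24:-→d25:-→d26:-→d27:-→d28:H1 -> H1
  add 63.55.158.0/23 -> H2 at depth 23
  del 63.55.158.0/23 (clear depth 23)
  add 53.105.0.0/16 -> H3 at depth 16
  add 0.0.0.0/0 -> H1 at depth 0
  lookup 13.159.24.162: bits 00 walk d0:H1→d1:-→d2:- -> H1
  lookup 9.200.127.95: bits 00 walk d0:H1→d1:-→d2:- -> H1
  lookup 249.200.47.81: bits 1111100111001000001011110101 walk d0:H1→d1:-→d2:-→d3:-→d4:-→d5:-→d6:-→d7:-→d8:-→d9:-→d10:-→d11:-→d12:-→d13:-→d14:-→d15:-→d16:H4→d17:-→d18:-→d19:-→d20:-→d21:-→d22:-→d23:-→d24:-→d25:-→d26:-→d27:-→d28:H1 -> H1
  lookup 53.105.0.11: bits 0011010101101001 walk d0:H1→d1:-→d2:-→d3:-→d4:-→d5:-→d6:-→d7:-→d8:-→d9:-→d10:-→d11:-→d12:-→d13:-→d14:-→d15:-→d16:H3 -> H3
  add 249.200.47.80/28 -> H2 at depth 28
  add 53.105.0.0/16 -> H1 at depth 16
  add 53.105.32.0/20 -> H1 at depth 20
  add 249.200.47.87/32 -> H0 at depth 32
  add 53.0.0.0/8 -> H1 at depth 8
  add 0.0.0.0/0 -> H3 at depth 0
  add 0.0.0.0/0 -> H2 at depth 0
  lookup 53.105.32.1: bits 00110101011010010010 walk d0:H2→d1:-→d2:-→d3:-→d4:-→d5:-→d6:-→d7:-→d8:H1→d9:-→d10:-→d11:-→d12:-→d13:-→d14:-→d15:-→d16:H1→d17:-→d18:-→d19:-→d20:H1 -> H1
  add 53.0.0.0/8 -> H4 at depth 8
  del 53.105.32.0/20 (clear depth 20)
  lookup 249.200.47.87: bits 11111001110010000010111101010111 walk d0:H2→d1:-→d2:-→d3:-→d4:-→d5:-→d6:-→d7:-→d8:-→d9:-→d10:-→d11:-→d12:-→d13:-→d14:-→d15:-→d16:H4→d17:-→d18:-→d19:-→d20:-→d21:-→d22:-→d23:-→d24:-→d25:-→d26:-→d27:-→d28:H2→d29:-→d30:-→d31:-→d32:H0 -> H0
  add 53.96.0.0/12 -> H4 at depth 12

== LOOKUPS ==
["H2","H1","H1","H1","H1","H3","H1","H0"]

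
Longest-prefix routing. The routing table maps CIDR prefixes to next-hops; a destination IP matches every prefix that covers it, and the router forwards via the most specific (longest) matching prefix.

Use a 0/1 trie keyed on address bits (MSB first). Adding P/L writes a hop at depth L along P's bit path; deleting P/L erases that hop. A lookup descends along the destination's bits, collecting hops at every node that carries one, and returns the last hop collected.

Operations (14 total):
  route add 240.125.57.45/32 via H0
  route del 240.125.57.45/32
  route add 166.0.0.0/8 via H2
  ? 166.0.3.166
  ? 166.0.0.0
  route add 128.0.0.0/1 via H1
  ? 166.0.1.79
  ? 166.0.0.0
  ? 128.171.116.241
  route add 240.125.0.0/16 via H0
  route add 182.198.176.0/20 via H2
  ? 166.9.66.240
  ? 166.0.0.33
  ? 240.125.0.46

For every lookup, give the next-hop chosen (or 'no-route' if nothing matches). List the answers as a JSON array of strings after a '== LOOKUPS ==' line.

Trace:
  + 240.125.57.45/32 (H0) depth=32
  - 240.125.57.45/32 clear@32
  + 166.0.0.0/8 (H2) depth=8
  ? 166.0.3.166  path d0:-→d1:-→d2:-→d3:-→d4:-→d5:-→d6:-→d7:-→d8:H2  best=H2
  ? 166.0.0.0  path d0:-→d1:-→d2:-→d3:-→d4:-→d5:-→d6:-→d7:-→d8:H2  best=H2
  + 128.0.0.0/1 (H1) depth=1
  ? 166.0.1.79  path d0:-→d1:H1→d2:-→d3:-→d4:-→d5:-→d6:-→d7:-→d8:H2  best=H2
  ? 166.0.0.0  path d0:-→d1:H1→d2:-→d3:-→d4:-→d5:-→d6:-→d7:-→d8:H2  best=H2
  ? 128.171.116.241  path d0:-→d1:H1→d2:-  best=H1
  + 240.125.0.0/16 (H0) depth=16
  + 182.198.176.0/20 (H2) depth=20
  ? 166.9.66.240  path d0:-→d1:H1→d2:-→d3:-→d4:-→d5:-→d6:-→d7:-→d8:H2  best=H2
  ? 166.0.0.33  path d0:-→d1:H1→d2:-→d3:-→d4:-→d5:-→d6:-→d7:-→d8:H2  best=H2
  ? 240.125.0.46  path d0:-→d1:H1→d2:-→d3:-→d4:-→d5:-→d6:-→d7:-→d8:-→d9:-→d10:-→d11:-→d12:-→d13:-→d14:-→d15:-→d16:H0→d17:-→d18:-  best=H0

== LOOKUPS ==
["H2","H2","H2","H2","H1","H2","H2","H0"]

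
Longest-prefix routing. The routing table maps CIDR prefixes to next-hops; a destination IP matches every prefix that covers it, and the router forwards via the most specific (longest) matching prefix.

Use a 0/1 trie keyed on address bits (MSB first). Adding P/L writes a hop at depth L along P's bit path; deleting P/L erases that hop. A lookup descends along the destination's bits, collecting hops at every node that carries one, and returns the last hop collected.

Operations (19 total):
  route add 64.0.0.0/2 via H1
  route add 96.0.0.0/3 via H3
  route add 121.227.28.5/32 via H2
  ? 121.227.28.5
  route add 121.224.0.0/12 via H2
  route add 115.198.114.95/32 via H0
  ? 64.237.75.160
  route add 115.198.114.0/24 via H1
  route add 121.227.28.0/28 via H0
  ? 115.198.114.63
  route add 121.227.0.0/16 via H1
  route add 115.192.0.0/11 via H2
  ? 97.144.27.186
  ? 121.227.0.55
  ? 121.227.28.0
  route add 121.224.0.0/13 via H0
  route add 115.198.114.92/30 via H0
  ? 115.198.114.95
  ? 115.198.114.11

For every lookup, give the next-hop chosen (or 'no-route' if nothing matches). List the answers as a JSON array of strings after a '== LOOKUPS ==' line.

Trace:
  + 64.0.0.0/2 (H1) depth=2
  + 96.0.0.0/3 (H3) depth=3
  + 121.227.28.5/32 (H2) depth=32
  ? 121.227.28.5  path d0:-→d1:-→d2:H1→d3:H3→d4:-→d5:-→d6:-→d7:-→d8:-→d9:-→d10:-→d11:-→d12:-→d13:-→d14:-→d15:-→d16:-→d17:-→d18:-→d19:-→d20:-→d21:-→d22:-→d23:-→d24:-→d25:-→d26:-→d27:-→d28:-→d29:-→d30:-→d31:-→d32:H2  best=H2
  + 121.224.0.0/12 (H2) depth=12
  + 115.198.114.95/32 (H0) depth=32
  ? 64.237.75.160  path d0:-→d1:-→d2:H1  best=H1
  + 115.198.114.0/24 (H1) depth=24
  + 121.227.28.0/28 (H0) depth=28
  ? 115.198.114.63  path d0:-→d1:-→d2:H1→d3:H3→d4:-→d5:-→d6:-→d7:-→d8:-→d9:-→d10:-→d11:-→d12:-→d13:-→d14:-→d15:-→d16:-→d17:-→d18:-→d19:-→d20:-→d21:-→d22:-→d23:-→d24:H1→d25:-  best=H1
  + 121.227.0.0/16 (H1) depth=16
  + 115.192.0.0/11 (H2) depth=11
  ? 97.144.27.186  path d0:-→d1:-→d2:H1→d3:H3  best=H3
  ? 121.227.0.55  path d0:-→d1:-→d2:H1→d3:H3→d4:-→d5:-→d6:-→d7:-→d8:-→d9:-→d10:-→d11:-→d12:H2→d13:-→d14:-→d15:-→d16:H1→d17:-→d18:-→d19:-  best=H1
  ? 121.227.28.0  path d0:-→d1:-→d2:H1→d3:H3→d4:-→d5:-→d6:-→d7:-→d8:-→d9:-→d10:-→d11:-→d12:H2→d13:-→d14:-→d15:-→d16:H1→d17:-→d18:-→d19:-→d20:-→d21:-→d22:-→d23:-→d24:-→d25:-→d26:-→d27:-→d28:H0→d29:-  best=H0
  + 121.224.0.0/13 (H0) depth=13
  + 115.198.114.92/30 (H0) depth=30
  ? 115.198.114.95  path d0:-→d1:-→d2:H1→d3:H3→d4:-→d5:-→d6:-→d7:-→d8:-→d9:-→d10:-→d11:H2→d12:-→d13:-→d14:-→d15:-→d16:-→d17:-→d18:-→d19:-→d20:-→d21:-→d22:-→d23:-→d24:H1→d25:-→d26:-→d27:-→d28:-→d29:-→d30:H0→d31:-→d32:H0  best=H0
  ? 115.198.114.11  path d0:-→d1:-→d2:H1→d3:H3→d4:-→d5:-→d6:-→d7:-→d8:-→d9:-→d10:-→d11:H2→d12:-→d13:-→d14:-→d15:-→d16:-→d17:-→d18:-→d19:-→d20:-→d21:-→d22:-→d23:-→d24:H1→d25:-  best=H1

== LOOKUPS ==
["H2","H1","H1","H3","H1","H0","H0","H1"]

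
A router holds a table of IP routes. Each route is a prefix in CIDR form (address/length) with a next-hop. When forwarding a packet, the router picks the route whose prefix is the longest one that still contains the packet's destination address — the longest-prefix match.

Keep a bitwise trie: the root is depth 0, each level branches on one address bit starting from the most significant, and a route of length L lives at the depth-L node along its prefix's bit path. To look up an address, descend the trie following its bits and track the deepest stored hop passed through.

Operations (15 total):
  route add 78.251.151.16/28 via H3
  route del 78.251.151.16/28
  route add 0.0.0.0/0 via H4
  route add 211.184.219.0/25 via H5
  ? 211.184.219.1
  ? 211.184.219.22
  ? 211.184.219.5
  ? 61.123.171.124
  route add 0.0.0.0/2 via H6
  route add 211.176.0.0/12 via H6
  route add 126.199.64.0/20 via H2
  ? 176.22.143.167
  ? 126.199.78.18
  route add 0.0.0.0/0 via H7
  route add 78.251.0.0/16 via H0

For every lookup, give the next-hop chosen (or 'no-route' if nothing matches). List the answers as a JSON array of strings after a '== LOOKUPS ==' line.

Apply in order:
  add 78.251.151.16/28 -> H3 at depth 28
  del 78.251.151.16/28 (clear depth 28)
  add 0.0.0.0/0 -> H4 at depth 0
  add 211.184.219.0/25 -> H5 at depth 25
  lookup 211.184.219.1: bits 1101001110111000110110110 walk d0:H4→d1:-→d2:-→d3:-→d4:-→d5:-→d6:-→d7:-→d8:-→d9:-→d10:-→d11:-→d12:-→d13:-→d14:-→d15:-→d16:-→d17:-→d18:-→d19:-→d20:-→d21:-→d22:-→d23:-→d24:-→d25:H5 -> H5
  lookup 211.184.219.22: bits 1101001110111000110110110 walk d0:H4→d1:-→d2:-→d3:-→d4:-→d5:-→d6:-→d7:-→d8:-→d9:-→d10:-→d11:-→d12:-→d13:-→d14:-→d15:-→d16:-→d17:-→d18:-→d19:-→d20:-→d21:-→d22:-→d23:-→d24:-→d25:H5 -> H5
  lookup 211.184.219.5: bits 1101001110111000110110110 walk d0:H4→d1:-→d2:-→d3:-→d4:-→d5:-→d6:-→d7:-→d8:-→d9:-→d10:-→d11:-→d12:-→d13:-→d14:-→d15:-→d16:-→d17:-→d18:-→d19:-→d20:-→d21:-→d22:-→d23:-→d24:-→d25:H5 -> H5
  lookup 61.123.171.124: bits 0 walk d0:H4→d1:- -> H4
  add 0.0.0.0/2 -> H6 at depth 2
  add 211.176.0.0/12 -> H6 at depth 12
  add 126.199.64.0/20 -> H2 at depth 20
  lookup 176.22.143.167: bits 1 walk d0:H4→d1:- -> H4
  lookup 126.199.78.18: bits 01111110110001110100 walk d0:H4→d1:-→d2:-→d3:-→d4:-→d5:-→d6:-→d7:-→d8:-→d9:-→d10:-→d11:-→d12:-→d13:-→d14:-→d15:-→d16:-→d17:-→d18:-→d19:-→d20:H2 -> H2
  add 0.0.0.0/0 -> H7 at depth 0
  add 78.251.0.0/16 -> H0 at depth 16

== LOOKUPS ==
["H5","H5","H5","H4","H4","H2"]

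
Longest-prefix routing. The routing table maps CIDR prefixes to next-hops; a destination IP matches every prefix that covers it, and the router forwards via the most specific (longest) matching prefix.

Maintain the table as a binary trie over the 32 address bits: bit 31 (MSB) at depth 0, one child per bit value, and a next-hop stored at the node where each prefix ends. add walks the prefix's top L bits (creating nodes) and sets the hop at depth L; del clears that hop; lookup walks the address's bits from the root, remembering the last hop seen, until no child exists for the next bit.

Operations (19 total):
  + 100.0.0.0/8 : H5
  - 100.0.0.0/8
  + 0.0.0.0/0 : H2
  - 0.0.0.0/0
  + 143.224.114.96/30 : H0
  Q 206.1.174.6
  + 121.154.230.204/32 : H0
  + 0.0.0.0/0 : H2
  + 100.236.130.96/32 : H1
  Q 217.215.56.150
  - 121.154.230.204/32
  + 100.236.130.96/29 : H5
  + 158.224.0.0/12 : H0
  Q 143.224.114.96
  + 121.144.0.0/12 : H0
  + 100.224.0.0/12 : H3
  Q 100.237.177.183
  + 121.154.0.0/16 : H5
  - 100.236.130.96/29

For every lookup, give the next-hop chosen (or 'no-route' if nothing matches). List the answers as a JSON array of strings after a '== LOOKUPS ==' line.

Process each operation:
  add 100.0.0.0/8 -> H5 at depth 8
  del 100.0.0.0/8 (clear depth 8)
  add 0.0.0.0/0 -> H2 at depth 0
  del 0.0.0.0/0 (clear depth 0)
  add 143.224.114.96/30 -> H0 at depth 30
  lookup 206.1.174.6: bits 1 walk d0:-→d1:- -> no-route
  add 121.154.230.204/32 -> H0 at depth 32
  add 0.0.0.0/0 -> H2 at depth 0
  add 100.236.130.96/32 -> H1 at depth 32
  lookup 217.215.56.150: bits 1 walk d0:H2→d1:- -> H2
  del 121.154.230.204/32 (clear depth 32)
  add 100.236.130.96/29 -> H5 at depth 29
  add 158.224.0.0/12 -> H0 at depth 12
  lookup 143.224.114.96: bits 100011111110000001110010011000 walk d0:H2→d1:-→d2:-→d3:-→d4:-→d5:-→d6:-→d7:-→d8:-→d9:-→d10:-→d11:-→d12:-→d13:-→d14:-→d15:-→d16:-→d17:-→d18:-→d19:-→d20:-→d21:-→d22:-→d23:-→d24:-→d25:-→d26:-→d27:-→d28:-→d29:-→d30:H0 -> H0
  add 121.144.0.0/12 -> H0 at depth 12
  add 100.224.0.0/12 -> H3 at depth 12
  lookup 100.237.177.183: bits 011001001110110 walk d0:H2→d1:-→d2:-→d3:-→d4:-→d5:-→d6:-→d7:-→d8:-→d9:-→d10:-→d11:-→d12:H3→d13:-→d14:-→d15:- -> H3
  add 121.154.0.0/16 -> H5 at depth 16
  del 100.236.130.96/29 (clear depth 29)

== LOOKUPS ==
["no-route","H2","H0","H3"]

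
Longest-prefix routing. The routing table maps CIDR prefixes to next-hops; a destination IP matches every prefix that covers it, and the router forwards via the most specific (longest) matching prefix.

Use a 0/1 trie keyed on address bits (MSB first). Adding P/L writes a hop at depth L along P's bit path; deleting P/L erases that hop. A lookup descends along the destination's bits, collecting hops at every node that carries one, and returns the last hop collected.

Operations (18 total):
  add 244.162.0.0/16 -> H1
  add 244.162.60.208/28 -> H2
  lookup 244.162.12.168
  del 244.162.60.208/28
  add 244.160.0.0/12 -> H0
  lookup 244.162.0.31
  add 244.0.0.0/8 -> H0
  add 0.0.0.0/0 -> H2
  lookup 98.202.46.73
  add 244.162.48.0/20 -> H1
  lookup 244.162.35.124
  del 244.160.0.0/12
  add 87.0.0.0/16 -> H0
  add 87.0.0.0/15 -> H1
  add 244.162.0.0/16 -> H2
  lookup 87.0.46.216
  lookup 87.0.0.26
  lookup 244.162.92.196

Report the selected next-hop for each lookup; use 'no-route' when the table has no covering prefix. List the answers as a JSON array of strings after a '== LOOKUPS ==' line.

Process each operation:
  + 244.162.0.0/16 (H1) depth=16
  + 244.162.60.208/28 (H2) depth=28
  lookup 244.162.12.168: bits 111101001010001000 walk d0:-→d1:-→d2:-→d3:-→d4:-→d5:-→d6:-→d7:-→d8:-→d9:-→d10:-→d11:-→d12:-→d13:-→d14:-→d15:-→d16:H1→d17:-→d18:- -> H1
  - 244.162.60.208/28 clear@28
  + 244.160.0.0/12 (H0) depth=12
  lookup 244.162.0.31: bits 111101001010001000 walk d0:-→d1:-→d2:-→d3:-→d4:-→d5:-→d6:-→d7:-→d8:-→d9:-→d10:-→d11:-→d12:H0→d13:-→d14:-→d15:-→d16:H1→d17:-→d18:- -> H1
  + 244.0.0.0/8 (H0) depth=8
  + 0.0.0.0/0 (H2) depth=0
  lookup 98.202.46.73: bits ε walk d0:H2 -> H2
  + 244.162.48.0/20 (H1) depth=20
  lookup 244.162.35.124: bits 1111010010100010001 walk d0:H2→d1:-→d2:-→d3:-→d4:-→d5:-→d6:-→d7:-→d8:H0→d9:-→d10:-→d11:-→d12:H0→d13:-→d14:-→d15:-→d16:H1→d17:-→d18:-→d19:- -> H1
  - 244.160.0.0/12 clear@12
  + 87.0.0.0/16 (H0) depth=16
  + 87.0.0.0/15 (H1) depth=15
  + 244.162.0.0/16 (H2) depth=16
  lookup 87.0.46.216: bits 0101011100000000 walk d0:H2→d1:-→d2:-→d3:-→d4:-→d5:-→d6:-→d7:-→d8:-→d9:-→d10:-→d11:-→d12:-→d13:-→d14:-→d15:H1→d16:H0 -> H0
  lookup 87.0.0.26: bits 0101011100000000 walk d0:H2→d1:-→d2:-→d3:-→d4:-→d5:-→d6:-→d7:-→d8:-→d9:-→d10:-→d11:-→d12:-→d13:-→d14:-→d15:H1→d16:H0 -> H0
  lookup 244.162.92.196: bits 11110100101000100 walk d0:H2→d1:-→d2:-→d3:-→d4:-→d5:-→d6:-→d7:-→d8:H0→d9:-→d10:-→d11:-→d12:-→d13:-→d14:-→d15:-→d16:H2→d17:- -> H2

== LOOKUPS ==
["H1","H1","H2","H1","H0","H0","H2"]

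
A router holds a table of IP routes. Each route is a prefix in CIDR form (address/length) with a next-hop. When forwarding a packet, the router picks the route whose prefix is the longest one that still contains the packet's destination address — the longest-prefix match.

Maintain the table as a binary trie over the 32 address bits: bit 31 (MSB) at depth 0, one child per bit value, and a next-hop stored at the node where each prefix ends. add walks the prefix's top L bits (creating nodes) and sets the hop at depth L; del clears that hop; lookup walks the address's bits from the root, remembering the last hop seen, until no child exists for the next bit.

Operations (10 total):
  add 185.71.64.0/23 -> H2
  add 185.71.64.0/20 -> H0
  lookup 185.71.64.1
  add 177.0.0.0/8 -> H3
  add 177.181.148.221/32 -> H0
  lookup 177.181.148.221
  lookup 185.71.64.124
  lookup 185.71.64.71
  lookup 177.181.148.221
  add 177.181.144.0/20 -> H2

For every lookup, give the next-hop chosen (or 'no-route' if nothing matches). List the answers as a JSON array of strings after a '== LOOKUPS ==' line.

Apply in order:
  + 185.71.64.0/23 (H2) depth=23
  + 185.71.64.0/20 (H0) depth=20
  lookup 185.71.64.1: bits 10111001010001110100000 walk d0:-→d1:-→d2:-→d3:-→d4:-→d5:-→d6:-→d7:-→d8:-→d9:-→d10:-→d11:-→d12:-→d13:-→d14:-→d15:-→d16:-→d17:-→d18:-→d19:-→d20:H0→d21:-→d22:-→d23:H2 -> H2
  + 177.0.0.0/8 (H3) depth=8
  + 177.181.148.221/32 (H0) depth=32
  lookup 177.181.148.221: bits 10110001101101011001010011011101 walk d0:-→d1:-→d2:-→d3:-→d4:-→d5:-→d6:-→d7:-→d8:H3→d9:-→d10:-→d11:-→d12:-→d13:-→d14:-→d15:-→d16:-→d17:-→d18:-→d19:-→d20:-→d21:-→d22:-→d23:-→d24:-→d25:-→d26:-→d27:-→d28:-→d29:-→d30:-→d31:-→d32:H0 -> H0
  lookup 185.71.64.124: bits 10111001010001110100000 walk d0:-→d1:-→d2:-→d3:-→d4:-→d5:-→d6:-→d7:-→d8:-→d9:-→d10:-→d11:-→d12:-→d13:-→d14:-→d15:-→d16:-→d17:-→d18:-→d19:-→d20:H0→d21:-→d22:-→d23:H2 -> H2
  lookup 185.71.64.71: bits 10111001010001110100000 walk d0:-→d1:-→d2:-→d3:-→d4:-→d5:-→d6:-→d7:-→d8:-→d9:-→d10:-→d11:-→d12:-→d13:-→d14:-→d15:-→d16:-→d17:-→d18:-→d19:-→d20:H0→d21:-→d22:-→d23:H2 -> H2
  lookup 177.181.148.221: bits 10110001101101011001010011011101 walk d0:-→d1:-→d2:-→d3:-→d4:-→d5:-→d6:-→d7:-→d8:H3→d9:-→d10:-→d11:-→d12:-→d13:-→d14:-→d15:-→d16:-→d17:-→d18:-→d19:-→d20:-→d21:-→d22:-→d23:-→d24:-→d25:-→d26:-→d27:-→d28:-→d29:-→d30:-→d31:-→d32:H0 -> H0
  + 177.181.144.0/20 (H2) depth=20

== LOOKUPS ==
["H2","H0","H2","H2","H0"]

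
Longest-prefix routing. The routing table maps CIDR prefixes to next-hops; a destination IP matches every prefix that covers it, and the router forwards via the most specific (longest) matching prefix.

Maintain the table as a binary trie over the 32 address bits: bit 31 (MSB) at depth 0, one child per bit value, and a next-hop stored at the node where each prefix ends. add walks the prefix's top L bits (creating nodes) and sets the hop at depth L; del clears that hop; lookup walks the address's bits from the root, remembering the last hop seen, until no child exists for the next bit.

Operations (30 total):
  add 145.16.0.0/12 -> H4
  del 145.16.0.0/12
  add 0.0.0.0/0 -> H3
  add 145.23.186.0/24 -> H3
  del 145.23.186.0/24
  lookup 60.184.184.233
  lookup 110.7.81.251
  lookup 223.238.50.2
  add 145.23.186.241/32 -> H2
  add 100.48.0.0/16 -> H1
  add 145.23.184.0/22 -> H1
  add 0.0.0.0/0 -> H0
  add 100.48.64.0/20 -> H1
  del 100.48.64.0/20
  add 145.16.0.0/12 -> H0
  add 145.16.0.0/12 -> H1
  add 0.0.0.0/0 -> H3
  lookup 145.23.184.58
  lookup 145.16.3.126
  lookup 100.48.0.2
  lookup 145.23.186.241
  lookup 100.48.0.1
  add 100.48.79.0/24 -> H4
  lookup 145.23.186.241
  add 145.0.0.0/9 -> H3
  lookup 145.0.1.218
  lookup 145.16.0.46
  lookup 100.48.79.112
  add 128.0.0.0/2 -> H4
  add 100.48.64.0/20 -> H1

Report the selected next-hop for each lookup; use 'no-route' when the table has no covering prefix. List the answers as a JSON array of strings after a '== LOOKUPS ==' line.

Trace:
  add 145.16.0.0/12 -> H4 at depth 12
  del 145.16.0.0/12 (clear depth 12)
  add 0.0.0.0/0 -> H3 at depth 0
  add 145.23.186.0/24 -> H3 at depth 24
  del 145.23.186.0/24 (clear depth 24)
  lookup 60.184.184.233: bits ε walk d0:H3 -> H3
  lookup 110.7.81.251: bits ε walk d0:H3 -> H3
  lookup 223.238.50.2: bits 1 walk d0:H3→d1:- -> H3
  add 145.23.186.241/32 -> H2 at depth 32
  add 100.48.0.0/16 -> H1 at depth 16
  add 145.23.184.0/22 -> H1 at depth 22
  add 0.0.0.0/0 -> H0 at depth 0
  add 100.48.64.0/20 -> H1 at depth 20
  del 100.48.64.0/20 (clear depth 20)
  add 145.16.0.0/12 -> H0 at depth 12
  add 145.16.0.0/12 -> H1 at depth 12
  add 0.0.0.0/0 -> H3 at depth 0
  lookup 145.23.184.58: bits 1001000100010111101110 walk d0:H3→d1:-→d2:-→d3:-→d4:-→d5:-→d6:-→d7:-→d8:-→d9:-→d10:-→d11:-→d12:H1→d13:-→d14:-→d15:-→d16:-→d17:-→d18:-→d19:-→d20:-→d21:-→d22:H1 -> H1
  lookup 145.16.3.126: bits 1001000100010 walk d0:H3→d1:-→d2:-→d3:-→d4:-→d5:-→d6:-→d7:-→d8:-→d9:-→d10:-→d11:-→d12:H1→d13:- -> H1
  lookup 100.48.0.2: bits 01100100001100000 walk d0:H3→d1:-→d2:-→d3:-→d4:-→d5:-→d6:-→d7:-→d8:-→d9:-→d10:-→d11:-→d12:-→d13:-→d14:-→d15:-→d16:H1→d17:- -> H1
  lookup 145.23.186.241: bits 10010001000101111011101011110001 walk d0:H3→d1:-→d2:-→d3:-→d4:-→d5:-→d6:-→d7:-→d8:-→d9:-→d10:-→d11:-→d12:H1→d13:-→d14:-→d15:-→d16:-→d17:-→d18:-→d19:-→d20:-→d21:-→d22:H1→d23:-→d24:-→d25:-→d26:-→d27:-→d28:-→d29:-→d30:-→d31:-→d32:H2 -> H2
  lookup 100.48.0.1: bits 01100100001100000 walk d0:H3→d1:-→d2:-→d3:-→d4:-→d5:-→d6:-→d7:-→d8:-→d9:-→d10:-→d11:-→d12:-→d13:-→d14:-→d15:-→d16:H1→d17:- -> H1
  add 100.48.79.0/24 -> H4 at depth 24
  lookup 145.23.186.241: bits 10010001000101111011101011110001 walk d0:H3→d1:-→d2:-→d3:-→d4:-→d5:-→d6:-→d7:-→d8:-→d9:-→d10:-→d11:-→d12:H1→d13:-→d14:-→d15:-→d16:-→d17:-→d18:-→d19:-→d20:-→d21:-→d22:H1→d23:-→d24:-→d25:-→d26:-→d27:-→d28:-→d29:-→d30:-→d31:-→d32:H2 -> H2
  add 145.0.0.0/9 -> H3 at depth 9
  lookup 145.0.1.218: bits 10010001000 walk d0:H3→d1:-→d2:-→d3:-→d4:-→d5:-→d6:-→d7:-→d8:-→d9:H3→d10:-→d11:- -> H3
  lookup 145.16.0.46: bits 1001000100010 walk d0:H3→d1:-→d2:-→d3:-→d4:-→d5:-→d6:-→d7:-→d8:-→d9:H3→d10:-→d11:-→d12:H1→d13:- -> H1
  lookup 100.48.79.112: bits 011001000011000001001111 walk d0:H3→d1:-→d2:-→d3:-→d4:-→d5:-→d6:-→d7:-→d8:-→d9:-→d10:-→d11:-→d12:-→d13:-→d14:-→d15:-→d16:H1→d17:-→d18:-→d19:-→d20:-→d21:-→d22:-→d23:-→d24:H4 -> H4
  add 128.0.0.0/2 -> H4 at depth 2
  add 100.48.64.0/20 -> H1 at depth 20

== LOOKUPS ==
["H3","H3","H3","H1","H1","H1","H2","H1","H2","H3","H1","H4"]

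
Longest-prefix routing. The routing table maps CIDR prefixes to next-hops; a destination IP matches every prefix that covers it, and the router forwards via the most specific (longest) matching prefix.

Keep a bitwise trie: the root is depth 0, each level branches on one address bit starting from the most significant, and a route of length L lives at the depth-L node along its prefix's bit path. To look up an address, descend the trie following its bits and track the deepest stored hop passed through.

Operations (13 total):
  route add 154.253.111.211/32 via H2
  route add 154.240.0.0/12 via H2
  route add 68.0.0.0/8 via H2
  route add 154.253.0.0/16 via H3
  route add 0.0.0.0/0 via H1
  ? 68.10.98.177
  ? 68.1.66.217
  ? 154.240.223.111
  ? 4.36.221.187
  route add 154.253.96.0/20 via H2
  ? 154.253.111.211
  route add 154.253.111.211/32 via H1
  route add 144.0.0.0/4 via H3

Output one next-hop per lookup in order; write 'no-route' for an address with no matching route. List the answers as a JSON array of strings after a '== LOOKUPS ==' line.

Apply in order:
  + 154.253.111.211/32 (H2) depth=32
  + 154.240.0.0/12 (H2) depth=12
  + 68.0.0.0/8 (H2) depth=8
  + 154.253.0.0/16 (H3) depth=16
  + 0.0.0.0/0 (H1) depth=0
  ? 68.10.98.177  path d0:H1→d1:-→d2:-→d3:-→d4:-→d5:-→d6:-→d7:-→d8:H2  best=H2
  ? 68.1.66.217  path d0:H1→d1:-→d2:-→d3:-→d4:-→d5:-→d6:-→d7:-→d8:H2  best=H2
  ? 154.240.223.111  path d0:H1→d1:-→d2:-→d3:-→d4:-→d5:-→d6:-→d7:-→d8:-→d9:-→d10:-→d11:-→d12:H2  best=H2
  ? 4.36.221.187  path d0:H1→d1:-  best=H1
  + 154.253.96.0/20 (H2) depth=20
  ? 154.253.111.211  path d0:H1→d1:-→d2:-→d3:-→d4:-→d5:-→d6:-→d7:-→d8:-→d9:-→d10:-→d11:-→d12:H2→d13:-→d14:-→d15:-→d16:H3→d17:-→d18:-→d19:-→d20:H2→d21:-→d22:-→d23:-→d24:-→d25:-→d26:-→d27:-→d28:-→d29:-→d30:-→d31:-→d32:H2  best=H2
  + 154.253.111.211/32 (H1) depth=32
  + 144.0.0.0/4 (H3) depth=4

== LOOKUPS ==
["H2","H2","H2","H1","H2"]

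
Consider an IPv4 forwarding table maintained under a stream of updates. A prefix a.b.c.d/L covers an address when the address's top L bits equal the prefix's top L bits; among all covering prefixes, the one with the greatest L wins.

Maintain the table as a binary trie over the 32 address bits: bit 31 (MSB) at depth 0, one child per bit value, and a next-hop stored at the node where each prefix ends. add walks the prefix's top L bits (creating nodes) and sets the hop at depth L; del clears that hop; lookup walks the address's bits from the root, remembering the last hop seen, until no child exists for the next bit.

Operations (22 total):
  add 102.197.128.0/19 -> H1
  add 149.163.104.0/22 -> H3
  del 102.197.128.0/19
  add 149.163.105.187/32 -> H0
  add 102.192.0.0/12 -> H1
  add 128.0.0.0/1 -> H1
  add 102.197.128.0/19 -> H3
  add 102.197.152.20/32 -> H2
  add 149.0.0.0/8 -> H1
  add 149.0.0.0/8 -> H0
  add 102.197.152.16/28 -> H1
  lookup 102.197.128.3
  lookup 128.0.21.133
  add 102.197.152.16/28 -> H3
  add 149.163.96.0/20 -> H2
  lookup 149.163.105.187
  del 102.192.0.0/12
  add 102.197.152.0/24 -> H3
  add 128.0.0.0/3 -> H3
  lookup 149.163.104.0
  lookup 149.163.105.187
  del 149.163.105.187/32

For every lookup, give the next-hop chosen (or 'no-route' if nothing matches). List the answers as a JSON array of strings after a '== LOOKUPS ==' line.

Trace:
  add 102.197.128.0/19 -> H1 at depth 19
  add 149.163.104.0/22 -> H3 at depth 22
  - 102.197.128.0/19 clear@19
  add 149.163.105.187/32 -> H0 at depth 32
  add 102.192.0.0/12 -> H1 at depth 12
  add 128.0.0.0/1 -> H1 at depth 1
  add 102.197.128.0/19 -> H3 at depth 19
  add 102.197.152.20/32 -> H2 at depth 32
  add 149.0.0.0/8 -> H1 at depth 8
  add 149.0.0.0/8 -> H0 at depth 8
  add 102.197.152.16/28 -> H1 at depth 28
  Q 102.197.128.3: descend 0110011011000101100 ; hops seen [H1,H3] ; pick H3
  Q 128.0.21.133: descend 100 ; hops seen [H1] ; pick H1
  add 102.197.152.16/28 -> H3 at depth 28
  add 149.163.96.0/20 -> H2 at depth 20
  Q 149.163.105.187: descend 10010101101000110110100110111011 ; hops seen [H1,H0,H2,H3,H0] ; pick H0
  - 102.192.0.0/12 clear@12
  add 102.197.152.0/24 -> H3 at depth 24
  add 128.0.0.0/3 -> H3 at depth 3
  Q 149.163.104.0: descend 10010101101000110110100 ; hops seen [H1,H3,H0,H2,H3] ; pick H3
  Q 149.163.105.187: descend 10010101101000110110100110111011 ; hops seen [H1,H3,H0,H2,H3,H0] ; pick H0
  - 149.163.105.187/32 clear@32

== LOOKUPS ==
["H3","H1","H0","H3","H0"]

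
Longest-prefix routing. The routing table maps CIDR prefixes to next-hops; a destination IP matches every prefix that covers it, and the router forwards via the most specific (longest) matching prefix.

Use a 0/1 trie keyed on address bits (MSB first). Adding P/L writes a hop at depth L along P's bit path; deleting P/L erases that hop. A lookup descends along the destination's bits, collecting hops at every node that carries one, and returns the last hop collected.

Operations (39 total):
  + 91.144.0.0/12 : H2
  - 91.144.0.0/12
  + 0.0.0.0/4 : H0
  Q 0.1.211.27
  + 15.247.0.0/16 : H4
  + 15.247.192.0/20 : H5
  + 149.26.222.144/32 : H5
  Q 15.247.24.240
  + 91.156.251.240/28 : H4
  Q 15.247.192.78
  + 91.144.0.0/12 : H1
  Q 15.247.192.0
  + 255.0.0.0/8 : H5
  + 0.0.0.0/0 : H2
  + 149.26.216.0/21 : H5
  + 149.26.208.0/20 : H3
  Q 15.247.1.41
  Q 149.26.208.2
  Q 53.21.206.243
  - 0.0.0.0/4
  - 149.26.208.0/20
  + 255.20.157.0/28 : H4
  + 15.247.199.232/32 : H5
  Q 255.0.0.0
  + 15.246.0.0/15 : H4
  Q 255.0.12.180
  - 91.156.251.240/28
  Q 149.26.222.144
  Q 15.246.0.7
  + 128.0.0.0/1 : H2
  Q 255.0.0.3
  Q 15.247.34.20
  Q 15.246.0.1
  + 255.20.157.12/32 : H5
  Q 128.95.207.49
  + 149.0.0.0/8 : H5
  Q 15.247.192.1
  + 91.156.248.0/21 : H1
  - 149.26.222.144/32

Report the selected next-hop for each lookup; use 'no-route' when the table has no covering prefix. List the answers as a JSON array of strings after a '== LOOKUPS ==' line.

Trace:
  add 91.144.0.0/12 -> H2 at depth 12
  - 91.144.0.0/12 clear@12
  add 0.0.0.0/4 -> H0 at depth 4
  ? 0.1.211.27  path d0:-→d1:-→d2:-→d3:-→d4:H0  best=H0
  add 15.247.0.0/16 -> H4 at depth 16
  add 15.247.192.0/20 -> H5 at depth 20
  add 149.26.222.144/32 -> H5 at depth 32
  ? 15.247.24.240  path d0:-→d1:-→d2:-→d3:-→d4:H0→d5:-→d6:-→d7:-→d8:-→d9:-→d10:-→d11:-→d12:-→d13:-→d14:-→d15:-→d16:H4  best=H4
  add 91.156.251.240/28 -> H4 at depth 28
  ? 15.247.192.78  path d0:-→d1:-→d2:-→d3:-→d4:H0→d5:-→d6:-→d7:-→d8:-→d9:-→d10:-→d11:-→d12:-→d13:-→d14:-→d15:-→d16:H4→d17:-→d18:-→d19:-→d20:H5  best=H5
  add 91.144.0.0/12 -> H1 at depth 12
  ? 15.247.192.0  path d0:-→d1:-→d2:-→d3:-→d4:H0→d5:-→d6:-→d7:-→d8:-→d9:-→d10:-→d11:-→d12:-→d13:-→d14:-→d15:-→d16:H4→d17:-→d18:-→d19:-→d20:H5  best=H5
  add 255.0.0.0/8 -> H5 at depth 8
  add 0.0.0.0/0 -> H2 at depth 0
  add 149.26.216.0/21 -> H5 at depth 21
  add 149.26.208.0/20 -> H3 at depth 20
  ? 15.247.1.41  path d0:H2→d1:-→d2:-→d3:-→d4:H0→d5:-→d6:-→d7:-→d8:-→d9:-→d10:-→d11:-→d12:-→d13:-→d14:-→d15:-→d16:H4  best=H4
  ? 149.26.208.2  path d0:H2→d1:-→d2:-→d3:-→d4:-→d5:-→d6:-→d7:-→d8:-→d9:-→d10:-→d11:-→d12:-→d13:-→d14:-→d15:-→d16:-→d17:-→d18:-→d19:-→d20:H3  best=H3
  ? 53.21.206.243  path d0:H2→d1:-→d2:-  best=H2
  - 0.0.0.0/4 clear@4
  - 149.26.208.0/20 clear@20
  add 255.20.157.0/28 -> H4 at depth 28
  add 15.247.199.232/32 -> H5 at depth 32
  ? 255.0.0.0  path d0:H2→d1:-→d2:-→d3:-→d4:-→d5:-→d6:-→d7:-→d8:H5→d9:-→d10:-→d11:-  best=H5
  add 15.246.0.0/15 -> H4 at depth 15
  ? 255.0.12.180  path d0:H2→d1:-→d2:-→d3:-→d4:-→d5:-→d6:-→d7:-→d8:H5→d9:-→d10:-→d11:-  best=H5
  - 91.156.251.240/28 clear@28
  ? 149.26.222.144  path d0:H2→d1:-→d2:-→d3:-→d4:-→d5:-→d6:-→d7:-→d8:-→d9:-→d10:-→d11:-→d12:-→d13:-→d14:-→d15:-→d16:-→d17:-→d18:-→d19:-→d20:-→d21:H5→d22:-→d23:-→d24:-→d25:-→d26:-→d27:-→d28:-→d29:-→d30:-→d31:-→d32:H5  best=H5
  ? 15.246.0.7  path d0:H2→d1:-→d2:-→d3:-→d4:-→d5:-→d6:-→d7:-→d8:-→d9:-→d10:-→d11:-→d12:-→d13:-→d14:-→d15:H4  best=H4
  add 128.0.0.0/1 -> H2 at depth 1
  ? 255.0.0.3  path d0:H2→d1:H2→d2:-→d3:-→d4:-→d5:-→d6:-→d7:-→d8:H5→d9:-→d10:-→d11:-  best=H5
  ? 15.247.34.20  path d0:H2→d1:-→d2:-→d3:-→d4:-→d5:-→d6:-→d7:-→d8:-→d9:-→d10:-→d11:-→d12:-→d13:-→d14:-→d15:H4→d16:H4  best=H4
  ? 15.246.0.1  path d0:H2→d1:-→d2:-→d3:-→d4:-→d5:-→d6:-→d7:-→d8:-→d9:-→d10:-→d11:-→d12:-→d13:-→d14:-→d15:H4  best=H4
  add 255.20.157.12/32 -> H5 at depth 32
  ? 128.95.207.49  path d0:H2→d1:H2→d2:-→d3:-  best=H2
  add 149.0.0.0/8 -> H5 at depth 8
  ? 15.247.192.1  path d0:H2→d1:-→d2:-→d3:-→d4:-→d5:-→d6:-→d7:-→d8:-→d9:-→d10:-→d11:-→d12:-→d13:-→d14:-→d15:H4→d16:H4→d17:-→d18:-→d19:-→d20:H5→d21:-  best=H5
  add 91.156.248.0/21 -> H1 at depth 21
  - 149.26.222.144/32 clear@32

== LOOKUPS ==
["H0","H4","H5","H5","H4","H3","H2","H5","H5","H5","H4","H5","H4","H4","H2","H5"]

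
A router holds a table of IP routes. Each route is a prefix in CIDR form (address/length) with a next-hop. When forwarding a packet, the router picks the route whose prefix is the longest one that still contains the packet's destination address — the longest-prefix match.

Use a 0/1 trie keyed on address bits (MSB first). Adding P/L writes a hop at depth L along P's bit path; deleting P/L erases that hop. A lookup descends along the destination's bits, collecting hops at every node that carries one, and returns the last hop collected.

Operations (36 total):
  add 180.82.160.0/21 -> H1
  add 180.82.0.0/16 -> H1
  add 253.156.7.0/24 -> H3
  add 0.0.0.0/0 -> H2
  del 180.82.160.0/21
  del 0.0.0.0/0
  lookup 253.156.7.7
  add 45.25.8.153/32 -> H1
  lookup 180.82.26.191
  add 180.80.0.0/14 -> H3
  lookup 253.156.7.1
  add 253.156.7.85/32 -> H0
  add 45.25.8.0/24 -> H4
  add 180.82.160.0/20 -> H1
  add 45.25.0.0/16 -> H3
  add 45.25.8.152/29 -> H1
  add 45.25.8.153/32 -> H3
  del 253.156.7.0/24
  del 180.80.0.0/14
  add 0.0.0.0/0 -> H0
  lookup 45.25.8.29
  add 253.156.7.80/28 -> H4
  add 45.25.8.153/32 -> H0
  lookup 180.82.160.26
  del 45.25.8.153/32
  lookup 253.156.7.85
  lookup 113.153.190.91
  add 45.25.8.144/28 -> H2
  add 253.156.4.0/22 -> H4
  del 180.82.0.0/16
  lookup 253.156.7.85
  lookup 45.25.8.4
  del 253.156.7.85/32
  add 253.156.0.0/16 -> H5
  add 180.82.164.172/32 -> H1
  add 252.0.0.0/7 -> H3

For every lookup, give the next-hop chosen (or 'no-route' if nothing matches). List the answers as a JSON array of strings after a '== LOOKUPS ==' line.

Trace:
  add 180.82.160.0/21 -> H1 at depth 21
  add 180.82.0.0/16 -> H1 at depth 16
  add 253.156.7.0/24 -> H3 at depth 24
  add 0.0.0.0/0 -> H2 at depth 0
  del 180.82.160.0/21 (clear depth 21)
  del 0.0.0.0/0 (clear depth 0)
  Q 253.156.7.7: descend 111111011001110000000111 ; hops seen [H3] ; pick H3
  add 45.25.8.153/32 -> H1 at depth 32
  Q 180.82.26.191: descend 1011010001010010 ; hops seen [H1] ; pick H1
  add 180.80.0.0/14 -> H3 at depth 14
  Q 253.156.7.1: descend 111111011001110000000111 ; hops seen [H3] ; pick H3
  add 253.156.7.85/32 -> H0 at depth 32
  add 45.25.8.0/24 -> H4 at depth 24
  add 180.82.160.0/20 -> H1 at depth 20
  add 45.25.0.0/16 -> H3 at depth 16
  add 45.25.8.152/29 -> H1 at depth 29
  add 45.25.8.153/32 -> H3 at depth 32
  del 253.156.7.0/24 (clear depth 24)
  del 180.80.0.0/14 (clear depth 14)
  add 0.0.0.0/0 -> H0 at depth 0
  Q 45.25.8.29: descend 001011010001100100001000 ; hops seen [H0,H3,H4] ; pick H4
  add 253.156.7.80/28 -> H4 at depth 28
  add 45.25.8.153/32 -> H0 at depth 32
  Q 180.82.160.26: descend 101101000101001010100 ; hops seen [H0,H1,H1] ; pick H1
  del 45.25.8.153/32 (clear depth 32)
  Q 253.156.7.85: descend 11111101100111000000011101010101 ; hops seen [H0,H4,H0] ; pick H0
  Q 113.153.190.91: descend 0 ; hops seen [H0] ; pick H0
  add 45.25.8.144/28 -> H2 at depth 28
  add 253.156.4.0/22 -> H4 at depth 22
  del 180.82.0.0/16 (clear depth 16)
  Q 253.156.7.85: descend 11111101100111000000011101010101 ; hops seen [H0,H4,H4,H0] ; pick H0
  Q 45.25.8.4: descend 001011010001100100001000 ; hops seen [H0,H3,H4] ; pick H4
  del 253.156.7.85/32 (clear depth 32)
  add 253.156.0.0/16 -> H5 at depth 16
  add 180.82.164.172/32 -> H1 at depth 32
  add 252.0.0.0/7 -> H3 at depth 7

== LOOKUPS ==
["H3","H1","H3","H4","H1","H0","H0","H0","H4"]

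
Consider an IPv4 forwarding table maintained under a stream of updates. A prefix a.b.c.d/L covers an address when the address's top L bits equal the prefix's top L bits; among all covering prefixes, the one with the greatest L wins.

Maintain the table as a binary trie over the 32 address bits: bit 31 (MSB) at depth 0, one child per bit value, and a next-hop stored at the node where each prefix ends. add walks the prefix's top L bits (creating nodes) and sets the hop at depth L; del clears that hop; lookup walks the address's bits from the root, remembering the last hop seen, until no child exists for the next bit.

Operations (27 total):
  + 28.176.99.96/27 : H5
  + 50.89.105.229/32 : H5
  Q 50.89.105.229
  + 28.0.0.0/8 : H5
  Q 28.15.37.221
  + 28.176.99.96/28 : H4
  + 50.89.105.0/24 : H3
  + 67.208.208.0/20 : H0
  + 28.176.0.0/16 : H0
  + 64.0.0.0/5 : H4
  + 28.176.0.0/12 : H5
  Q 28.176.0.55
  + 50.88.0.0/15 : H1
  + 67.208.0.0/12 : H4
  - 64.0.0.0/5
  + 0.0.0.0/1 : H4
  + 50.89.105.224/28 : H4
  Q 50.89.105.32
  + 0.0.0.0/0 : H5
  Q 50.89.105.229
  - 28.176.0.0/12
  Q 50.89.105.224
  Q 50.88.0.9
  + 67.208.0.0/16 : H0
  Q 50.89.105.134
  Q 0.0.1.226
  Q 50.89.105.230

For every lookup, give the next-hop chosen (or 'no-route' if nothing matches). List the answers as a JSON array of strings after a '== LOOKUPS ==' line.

Trace:
  + 28.176.99.96/27 (H5) depth=27
  + 50.89.105.229/32 (H5) depth=32
  ? 50.89.105.229  path d0:-→d1:-→d2:-→d3:-→d4:-→d5:-→d6:-→d7:-→d8:-→d9:-→d10:-→d11:-→d12:-→d13:-→d14:-→d15:-→d16:-→d17:-→d18:-→d19:-→d20:-→d21:-→d22:-→d23:-→d24:-→d25:-→d26:-→d27:-→d28:-→d29:-→d30:-→d31:-→d32:H5  best=H5
  + 28.0.0.0/8 (H5) depth=8
  ? 28.15.37.221  path d0:-→d1:-→d2:-→d3:-→d4:-→d5:-→d6:-→d7:-→d8:H5  best=H5
  + 28.176.99.96/28 (H4) depth=28
  + 50.89.105.0/24 (H3) depth=24
  + 67.208.208.0/20 (H0) depth=20
  + 28.176.0.0/16 (H0) depth=16
  + 64.0.0.0/5 (H4) depth=5
  + 28.176.0.0/12 (H5) depth=12
  ? 28.176.0.55  path d0:-→d1:-→d2:-→d3:-→d4:-→d5:-→d6:-→d7:-→d8:H5→d9:-→d10:-→d11:-→d12:H5→d13:-→d14:-→d15:-→d16:H0→d17:-  best=H0
  + 50.88.0.0/15 (H1) depth=15
  + 67.208.0.0/12 (H4) depth=12
  del 64.0.0.0/5 (clear depth 5)
  + 0.0.0.0/1 (H4) depth=1
  + 50.89.105.224/28 (H4) depth=28
  ? 50.89.105.32  path d0:-→d1:H4→d2:-→d3:-→d4:-→d5:-→d6:-→d7:-→d8:-→d9:-→d10:-→d11:-→d12:-→d13:-→d14:-→d15:H1→d16:-→d17:-→d18:-→d19:-→d20:-→d21:-→d22:-→d23:-→d24:H3  best=H3
  + 0.0.0.0/0 (H5) depth=0
  ? 50.89.105.229  path d0:H5→d1:H4→d2:-→d3:-→d4:-→d5:-→d6:-→d7:-→d8:-→d9:-→d10:-→d11:-→d12:-→d13:-→d14:-→d15:H1→d16:-→d17:-→d18:-→d19:-→d20:-→d21:-→d22:-→d23:-→d24:H3→d25:-→d26:-→d27:-→d28:H4→d29:-→d30:-→d31:-→d32:H5  best=H5
  del 28.176.0.0/12 (clear depth 12)
  ? 50.89.105.224  path d0:H5→d1:H4→d2:-→d3:-→d4:-→d5:-→d6:-→d7:-→d8:-→d9:-→d10:-→d11:-→d12:-→d13:-→d14:-→d15:H1→d16:-→d17:-→d18:-→d19:-→d20:-→d21:-→d22:-→d23:-→d24:H3→d25:-→d26:-→d27:-→d28:H4→d29:-  best=H4
  ? 50.88.0.9  path d0:H5→d1:H4→d2:-→d3:-→d4:-→d5:-→d6:-→d7:-→d8:-→d9:-→d10:-→d11:-→d12:-→d13:-→d14:-→d15:H1  best=H1
  + 67.208.0.0/16 (H0) depth=16
  ? 50.89.105.134  path d0:H5→d1:H4→d2:-→d3:-→d4:-→d5:-→d6:-→d7:-→d8:-→d9:-→d10:-→d11:-→d12:-→d13:-→d14:-→d15:H1→d16:-→d17:-→d18:-→d19:-→d20:-→d21:-→d22:-→d23:-→d24:H3→d25:-  best=H3
  ? 0.0.1.226  path d0:H5→d1:H4→d2:-→d3:-  best=H4
  ? 50.89.105.230  path d0:H5→d1:H4→d2:-→d3:-→d4:-→d5:-→d6:-→d7:-→d8:-→d9:-→d10:-→d11:-→d12:-→d13:-→d14:-→d15:H1→d16:-→d17:-→d18:-→d19:-→d20:-→d21:-→d22:-→d23:-→d24:H3→d25:-→d26:-→d27:-→d28:H4→d29:-→d30:-  best=H4

== LOOKUPS ==
["H5","H5","H0","H3","H5","H4","H1","H3","H4","H4"]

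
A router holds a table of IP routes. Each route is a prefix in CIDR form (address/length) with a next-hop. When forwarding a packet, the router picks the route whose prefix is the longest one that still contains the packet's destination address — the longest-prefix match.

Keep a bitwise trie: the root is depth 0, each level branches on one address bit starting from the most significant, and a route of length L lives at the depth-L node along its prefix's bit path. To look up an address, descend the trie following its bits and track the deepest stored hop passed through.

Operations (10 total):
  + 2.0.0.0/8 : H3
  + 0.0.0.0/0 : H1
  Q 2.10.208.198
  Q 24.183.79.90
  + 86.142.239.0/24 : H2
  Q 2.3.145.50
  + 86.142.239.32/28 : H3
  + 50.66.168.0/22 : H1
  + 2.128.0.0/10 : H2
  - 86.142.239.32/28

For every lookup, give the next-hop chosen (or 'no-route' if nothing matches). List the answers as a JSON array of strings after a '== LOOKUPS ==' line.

Trace:
  + 2.0.0.0/8 (H3) depth=8
  + 0.0.0.0/0 (H1) depth=0
  Q 2.10.208.198: descend 00000010 ; hops seen [H1,H3] ; pick H3
  Q 24.183.79.90: descend 000 ; hops seen [H1] ; pick H1
  + 86.142.239.0/24 (H2) depth=24
  Q 2.3.145.50: descend 00000010 ; hops seen [H1,H3] ; pick H3
  + 86.142.239.32/28 (H3) depth=28
  + 50.66.168.0/22 (H1) depth=22
  + 2.128.0.0/10 (H2) depth=10
  - 86.142.239.32/28 clear@28

== LOOKUPS ==
["H3","H1","H3"]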